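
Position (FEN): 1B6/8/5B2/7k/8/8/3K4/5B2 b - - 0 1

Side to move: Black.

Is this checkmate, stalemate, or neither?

neither

Black to move; black king on h5.
In check: no.
Legal moves for Black: Kh6, Kg6, Kg4.
Black has 3 legal moves and is not in check → neither.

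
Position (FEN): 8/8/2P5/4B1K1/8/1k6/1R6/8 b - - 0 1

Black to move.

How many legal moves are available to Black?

Black to move; king on b3.
In check: yes, from the white rook on b2.
Legal moves: Kc4, Ka4, Ka3.
Count: 3.

3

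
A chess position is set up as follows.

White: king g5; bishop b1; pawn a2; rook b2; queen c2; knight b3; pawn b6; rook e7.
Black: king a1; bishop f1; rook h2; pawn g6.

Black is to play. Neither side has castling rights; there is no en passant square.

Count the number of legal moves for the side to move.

0

Black to move; king on a1.
In check: yes, from the white knight on b3.
Legal moves: none.
Count: 0.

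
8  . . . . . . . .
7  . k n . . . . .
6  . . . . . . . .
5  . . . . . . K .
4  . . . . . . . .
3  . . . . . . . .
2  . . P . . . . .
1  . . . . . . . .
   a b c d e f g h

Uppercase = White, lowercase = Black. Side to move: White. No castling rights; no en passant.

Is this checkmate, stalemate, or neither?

White to move; white king on g5.
In check: no.
Legal moves for White: Kh6, Kg6, Kf6, Kh5, Kf5, Kh4, Kg4, Kf4, c3, c4.
White has 10 legal moves and is not in check → neither.

neither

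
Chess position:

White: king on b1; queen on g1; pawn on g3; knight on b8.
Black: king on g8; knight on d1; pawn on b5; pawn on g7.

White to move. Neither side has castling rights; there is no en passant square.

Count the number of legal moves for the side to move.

20

White to move; king on b1.
In check: no.
Legal moves: Nd7, Nc6, Na6, Qa7, Qb6, Qc5, Qd4, Qe3, Qh2, Qg2, Qf2, Qh1, Qf1, Qe1, Qxd1, Kc2, Ka2, Kc1, Ka1, g4.
Count: 20.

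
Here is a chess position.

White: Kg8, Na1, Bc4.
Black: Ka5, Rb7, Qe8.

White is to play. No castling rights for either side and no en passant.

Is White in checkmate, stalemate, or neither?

White to move; white king on g8.
In check: yes, from the black queen on e8.
King squares — f7: attacked by Rb7; g7: attacked by Rb7; h7: attacked by Rb7; f8: attacked by Qe8; h8: attacked by Qe8.
Legal moves for White: none.
In check with no legal moves → checkmate.

checkmate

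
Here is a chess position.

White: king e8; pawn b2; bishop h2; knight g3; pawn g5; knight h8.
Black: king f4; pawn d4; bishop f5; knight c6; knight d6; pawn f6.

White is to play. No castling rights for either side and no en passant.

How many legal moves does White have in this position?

White to move; king on e8.
In check: yes, from the black knight on d6.
Legal moves: Kf8.
Count: 1.

1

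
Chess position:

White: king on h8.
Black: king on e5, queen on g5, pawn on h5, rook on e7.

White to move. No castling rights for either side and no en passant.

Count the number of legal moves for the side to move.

0

White to move; king on h8.
In check: no.
Legal moves: none.
Count: 0.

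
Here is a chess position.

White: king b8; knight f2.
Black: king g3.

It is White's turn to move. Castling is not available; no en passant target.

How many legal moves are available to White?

11

White to move; king on b8.
In check: no.
Legal moves: Kc8, Ka8, Kc7, Kb7, Ka7, Ng4, Ne4+, Nh3, Nd3, Nh1+, Nd1.
Count: 11.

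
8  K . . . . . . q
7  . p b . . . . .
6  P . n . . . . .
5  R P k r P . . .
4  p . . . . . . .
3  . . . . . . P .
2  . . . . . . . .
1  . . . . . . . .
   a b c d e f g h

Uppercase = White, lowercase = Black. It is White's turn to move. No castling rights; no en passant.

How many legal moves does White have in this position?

White to move; king on a8.
In check: yes, from the black queen on h8.
Legal moves: Kxb7.
Count: 1.

1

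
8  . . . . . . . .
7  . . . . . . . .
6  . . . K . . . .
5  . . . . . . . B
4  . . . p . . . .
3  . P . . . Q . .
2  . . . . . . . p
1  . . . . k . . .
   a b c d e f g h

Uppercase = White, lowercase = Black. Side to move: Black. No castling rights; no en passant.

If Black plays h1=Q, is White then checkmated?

no

After h1=Q: white king on d6; in check: no.
White is not in check, so this cannot be checkmate.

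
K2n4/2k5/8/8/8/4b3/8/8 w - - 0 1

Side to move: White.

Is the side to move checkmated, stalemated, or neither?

White to move; white king on a8.
In check: no.
King squares — a7: attacked by Be3; b7: attacked by Kc7; b8: attacked by Kc7.
Legal moves for White: none.
Not in check and no legal moves → stalemate.

stalemate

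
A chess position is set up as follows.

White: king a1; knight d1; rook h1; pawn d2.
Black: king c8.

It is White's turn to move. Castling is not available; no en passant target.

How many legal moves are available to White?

19

White to move; king on a1.
In check: no.
Legal moves: Rh8+, Rh7, Rh6, Rh5, Rh4, Rh3, Rh2, Rg1, Rf1, Re1, Ne3, Nc3, Nf2, Nb2, Kb2, Ka2, Kb1, d3, d4.
Count: 19.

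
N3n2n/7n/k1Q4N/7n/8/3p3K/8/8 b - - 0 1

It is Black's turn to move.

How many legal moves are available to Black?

2

Black to move; king on a6.
In check: yes, from the white queen on c6.
Legal moves: Ka7, Ka5.
Count: 2.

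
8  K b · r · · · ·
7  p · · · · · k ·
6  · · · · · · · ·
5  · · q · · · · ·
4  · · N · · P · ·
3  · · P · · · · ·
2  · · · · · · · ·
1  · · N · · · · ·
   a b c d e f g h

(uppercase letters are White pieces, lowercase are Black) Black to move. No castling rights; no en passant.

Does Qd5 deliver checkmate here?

yes

After Qd5: white king on a8; in check: yes, from the black queen on d5.
King squares — a7: attacked by Bb8; b7: attacked by Qd5; b8: attacked by Rd8.
White has no legal moves → checkmate.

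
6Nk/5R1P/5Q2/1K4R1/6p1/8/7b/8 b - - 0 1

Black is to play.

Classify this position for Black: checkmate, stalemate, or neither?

checkmate

Black to move; black king on h8.
In check: yes, from the white queen on f6.
King squares — g7: attacked by Rg5; h7: attacked by Rf7; g8: attacked by Rg5.
Legal moves for Black: none.
In check with no legal moves → checkmate.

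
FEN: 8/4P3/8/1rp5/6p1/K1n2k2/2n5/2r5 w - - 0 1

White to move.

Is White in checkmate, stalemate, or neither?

checkmate

White to move; white king on a3.
In check: yes, from the black knight on c2.
King squares — a2: attacked by Nc3; b2: attacked by Rb5; b3: attacked by Rb5; a4: attacked by Nc3; b4: attacked by Nc2.
Legal moves for White: none.
In check with no legal moves → checkmate.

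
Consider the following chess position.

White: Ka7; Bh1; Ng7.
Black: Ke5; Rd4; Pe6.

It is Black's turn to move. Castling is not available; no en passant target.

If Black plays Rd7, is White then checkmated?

no

After Rd7: white king on a7; in check: yes, from the black rook on d7.
White has 5 legal replies: Kb8, Ka8, Kb6, Ka6, Bb7.
In check but a legal move exists → not checkmate.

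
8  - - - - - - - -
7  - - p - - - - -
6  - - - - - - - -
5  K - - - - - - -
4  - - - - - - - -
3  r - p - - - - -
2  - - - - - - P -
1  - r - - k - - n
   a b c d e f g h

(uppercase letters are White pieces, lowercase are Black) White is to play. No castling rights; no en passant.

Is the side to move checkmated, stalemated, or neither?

White to move; white king on a5.
In check: yes, from the black rook on a3.
King squares — a4: attacked by Ra3; b4: attacked by Rb1; b5: attacked by Rb1; a6: attacked by Ra3; b6: attacked by Rb1.
Legal moves for White: none.
In check with no legal moves → checkmate.

checkmate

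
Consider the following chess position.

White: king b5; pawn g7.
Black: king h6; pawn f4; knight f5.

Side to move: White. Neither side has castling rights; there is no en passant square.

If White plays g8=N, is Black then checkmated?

After g8=N: black king on h6; in check: yes, from the white knight on g8.
Black has 5 legal replies: Kh7, Kg7, Kg6, Kh5, Kg5.
In check but a legal move exists → not checkmate.

no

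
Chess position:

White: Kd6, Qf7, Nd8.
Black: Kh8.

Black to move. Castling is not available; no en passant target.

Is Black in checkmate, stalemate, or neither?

Black to move; black king on h8.
In check: no.
King squares — g7: attacked by Qf7; h7: attacked by Qf7; g8: attacked by Qf7.
Legal moves for Black: none.
Not in check and no legal moves → stalemate.

stalemate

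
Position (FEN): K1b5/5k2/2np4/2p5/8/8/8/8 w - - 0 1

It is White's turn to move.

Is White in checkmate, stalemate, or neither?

White to move; white king on a8.
In check: no.
King squares — a7: attacked by Nc6; b7: attacked by Bc8; b8: attacked by Nc6.
Legal moves for White: none.
Not in check and no legal moves → stalemate.

stalemate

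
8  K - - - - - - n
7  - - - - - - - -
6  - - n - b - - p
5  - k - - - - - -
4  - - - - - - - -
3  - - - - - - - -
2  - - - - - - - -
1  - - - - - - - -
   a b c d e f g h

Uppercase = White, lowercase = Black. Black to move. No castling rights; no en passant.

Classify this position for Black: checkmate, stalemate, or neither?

neither

Black to move; black king on b5.
In check: no.
Legal moves for Black include: Nf7, Ng6, Bg8, Bc8, Bf7, Bd7, Bf5, Bd5, Bg4, Bc4, Bh3, Bb3, Ba2, Nd8, Nb8, Ne7, Na7, Ne5, ... (list truncated; more exist).
Black has legal moves and is not in check → neither.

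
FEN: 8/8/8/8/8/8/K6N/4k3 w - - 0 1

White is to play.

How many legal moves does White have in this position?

8

White to move; king on a2.
In check: no.
Legal moves: Ng4, Nf3+, Nf1, Kb3, Ka3, Kb2, Kb1, Ka1.
Count: 8.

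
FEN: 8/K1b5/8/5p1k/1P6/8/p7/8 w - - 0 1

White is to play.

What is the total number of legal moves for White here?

White to move; king on a7.
In check: no.
Legal moves: Ka8, Kb7, Ka6, b5.
Count: 4.

4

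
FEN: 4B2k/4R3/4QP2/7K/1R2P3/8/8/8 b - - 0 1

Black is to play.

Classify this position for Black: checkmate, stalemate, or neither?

Black to move; black king on h8.
In check: no.
King squares — g7: attacked by Pf6; h7: attacked by Re7; g8: attacked by Qe6.
Legal moves for Black: none.
Not in check and no legal moves → stalemate.

stalemate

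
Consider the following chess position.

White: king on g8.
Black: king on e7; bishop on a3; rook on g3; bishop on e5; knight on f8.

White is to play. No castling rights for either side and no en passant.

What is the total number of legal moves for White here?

White to move; king on g8.
In check: yes, from the black rook on g3.
Legal moves: none.
Count: 0.

0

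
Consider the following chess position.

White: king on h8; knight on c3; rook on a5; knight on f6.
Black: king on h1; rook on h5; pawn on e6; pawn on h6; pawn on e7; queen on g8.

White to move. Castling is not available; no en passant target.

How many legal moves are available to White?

2

White to move; king on h8.
In check: yes, from the black queen on g8.
Legal moves: Kxg8, Nxg8.
Count: 2.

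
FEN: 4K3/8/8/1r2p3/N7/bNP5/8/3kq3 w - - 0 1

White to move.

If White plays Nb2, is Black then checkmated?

no

After Nb2: black king on d1; in check: yes, from the white knight on b2.
Black has 3 legal replies: Ke2, Kc2, Bxb2.
In check but a legal move exists → not checkmate.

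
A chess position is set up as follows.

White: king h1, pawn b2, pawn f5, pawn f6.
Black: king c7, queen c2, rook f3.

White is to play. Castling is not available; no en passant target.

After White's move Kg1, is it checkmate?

no

After Kg1: black king on c7; in check: no.
Black is not in check, so this cannot be checkmate.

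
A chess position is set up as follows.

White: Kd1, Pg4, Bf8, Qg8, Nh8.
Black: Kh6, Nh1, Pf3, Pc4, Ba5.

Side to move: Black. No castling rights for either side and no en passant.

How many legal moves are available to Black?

0

Black to move; king on h6.
In check: yes, from the white bishop on f8.
Legal moves: none.
Count: 0.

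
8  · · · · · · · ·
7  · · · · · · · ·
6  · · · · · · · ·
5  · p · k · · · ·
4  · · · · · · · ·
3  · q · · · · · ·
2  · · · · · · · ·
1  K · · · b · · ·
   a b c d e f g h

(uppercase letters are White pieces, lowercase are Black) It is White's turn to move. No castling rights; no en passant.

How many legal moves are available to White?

0

White to move; king on a1.
In check: no.
Legal moves: none.
Count: 0.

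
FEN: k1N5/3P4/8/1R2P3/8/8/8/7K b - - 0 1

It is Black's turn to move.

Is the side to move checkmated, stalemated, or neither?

stalemate

Black to move; black king on a8.
In check: no.
King squares — a7: attacked by Nc8; b7: attacked by Rb5; b8: attacked by Rb5.
Legal moves for Black: none.
Not in check and no legal moves → stalemate.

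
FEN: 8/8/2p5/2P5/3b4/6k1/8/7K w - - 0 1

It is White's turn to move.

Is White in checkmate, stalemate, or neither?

stalemate

White to move; white king on h1.
In check: no.
King squares — g1: attacked by Bd4; g2: attacked by Kg3; h2: attacked by Kg3.
Legal moves for White: none.
Not in check and no legal moves → stalemate.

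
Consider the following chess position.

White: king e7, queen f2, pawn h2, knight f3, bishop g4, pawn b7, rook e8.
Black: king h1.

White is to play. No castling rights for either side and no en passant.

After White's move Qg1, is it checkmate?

After Qg1: black king on h1; in check: yes, from the white queen on g1.
King squares — g1: attacked by Nf3; g2: attacked by Qg1; h2: attacked by Qg1.
Black has no legal moves → checkmate.

yes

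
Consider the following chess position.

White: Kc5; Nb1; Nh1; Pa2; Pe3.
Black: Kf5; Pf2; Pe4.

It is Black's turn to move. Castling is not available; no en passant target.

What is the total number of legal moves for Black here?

10

Black to move; king on f5.
In check: no.
Legal moves: Kg6, Kf6, Ke6, Kg5, Ke5, Kg4, f1=Q, f1=R, f1=B, f1=N.
Count: 10.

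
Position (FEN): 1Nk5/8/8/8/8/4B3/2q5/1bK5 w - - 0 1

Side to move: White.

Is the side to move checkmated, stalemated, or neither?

White to move; white king on c1.
In check: yes, from the black queen on c2.
King squares — b1: attacked by Qc2; d1: attacked by Qc2; b2: attacked by Qc2; c2: attacked by Bb1; d2: attacked by Qc2.
Legal moves for White: none.
In check with no legal moves → checkmate.

checkmate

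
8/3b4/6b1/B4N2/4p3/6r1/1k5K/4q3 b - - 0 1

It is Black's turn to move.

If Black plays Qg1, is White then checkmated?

After Qg1: white king on h2; in check: yes, from the black queen on g1.
King squares — g1: attacked by Rg3; h1: attacked by Qg1; g2: attacked by Qg1; g3: attacked by Qg1; h3: attacked by Rg3.
White has no legal moves → checkmate.

yes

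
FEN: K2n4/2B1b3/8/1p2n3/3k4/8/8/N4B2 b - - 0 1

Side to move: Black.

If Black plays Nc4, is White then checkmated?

no

After Nc4: white king on a8; in check: no.
White is not in check, so this cannot be checkmate.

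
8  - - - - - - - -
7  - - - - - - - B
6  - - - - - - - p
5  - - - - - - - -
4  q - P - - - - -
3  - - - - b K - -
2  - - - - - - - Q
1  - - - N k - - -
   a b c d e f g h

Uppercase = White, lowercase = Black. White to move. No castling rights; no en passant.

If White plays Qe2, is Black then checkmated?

yes

After Qe2: black king on e1; in check: yes, from the white queen on e2.
King squares — d1: attacked by Qe2; f1: attacked by Qe2; d2: attacked by Qe2; e2: attacked by Kf3; f2: attacked by Nd1.
Black has no legal moves → checkmate.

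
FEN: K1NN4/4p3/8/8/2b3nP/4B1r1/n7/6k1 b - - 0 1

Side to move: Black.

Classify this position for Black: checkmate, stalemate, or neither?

neither

Black to move; black king on g1.
In check: yes, from the white bishop on e3.
Legal moves for Black: Kh2, Kg2, Kh1, Kf1, Nxe3, Nf2, Rxe3.
Black is in check but has 7 legal moves → neither.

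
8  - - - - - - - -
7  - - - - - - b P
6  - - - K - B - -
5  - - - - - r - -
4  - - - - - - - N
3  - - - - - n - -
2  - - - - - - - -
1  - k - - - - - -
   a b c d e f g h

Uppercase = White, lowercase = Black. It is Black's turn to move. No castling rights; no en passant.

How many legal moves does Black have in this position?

24

Black to move; king on b1.
In check: no.
Legal moves: Bh8, Bf8+, Bh6, Bxf6, Rxf6+, Rh5, Rg5, Re5, Rd5+, Rc5, Rb5, Ra5, Rf4, Ng5, Ne5, Nxh4, Nd4, Nh2, Nd2, Ng1, Ne1, Kc2, Ka2, Kc1.
Count: 24.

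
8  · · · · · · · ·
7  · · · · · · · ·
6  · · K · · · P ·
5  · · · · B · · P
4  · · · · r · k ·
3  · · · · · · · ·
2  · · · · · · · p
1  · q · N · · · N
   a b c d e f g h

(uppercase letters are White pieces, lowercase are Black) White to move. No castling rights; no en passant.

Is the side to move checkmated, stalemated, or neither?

White to move; white king on c6.
In check: no.
Legal moves for White include: Kd7, Kc7, Kd6, Kd5, Kc5, Bh8, Bb8, Bg7, Bc7, Bf6, Bd6, Bf4, Bd4, Bg3, Bc3, Bxh2, Bb2, Ba1, ... (list truncated; more exist).
White has legal moves and is not in check → neither.

neither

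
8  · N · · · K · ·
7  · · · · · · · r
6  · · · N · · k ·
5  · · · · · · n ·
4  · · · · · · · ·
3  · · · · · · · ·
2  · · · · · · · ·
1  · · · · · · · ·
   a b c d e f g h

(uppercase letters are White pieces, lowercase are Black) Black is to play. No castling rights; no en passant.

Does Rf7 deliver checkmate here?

no

After Rf7: white king on f8; in check: yes, from the black rook on f7.
White has 3 legal replies: Kg8, Ke8, Nxf7.
In check but a legal move exists → not checkmate.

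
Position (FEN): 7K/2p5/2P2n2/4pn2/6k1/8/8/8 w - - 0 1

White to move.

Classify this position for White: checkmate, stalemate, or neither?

stalemate

White to move; white king on h8.
In check: no.
King squares — g7: attacked by Nf5; h7: attacked by Nf6; g8: attacked by Nf6.
Legal moves for White: none.
Not in check and no legal moves → stalemate.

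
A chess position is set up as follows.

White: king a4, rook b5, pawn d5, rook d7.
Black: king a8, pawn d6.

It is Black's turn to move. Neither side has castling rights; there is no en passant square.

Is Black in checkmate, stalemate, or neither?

stalemate

Black to move; black king on a8.
In check: no.
King squares — a7: attacked by Rd7; b7: attacked by Rb5; b8: attacked by Rb5.
Legal moves for Black: none.
Not in check and no legal moves → stalemate.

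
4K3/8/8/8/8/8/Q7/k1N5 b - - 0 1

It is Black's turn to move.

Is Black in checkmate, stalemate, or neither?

checkmate

Black to move; black king on a1.
In check: yes, from the white queen on a2.
King squares — b1: attacked by Qa2; a2: attacked by Nc1; b2: attacked by Qa2.
Legal moves for Black: none.
In check with no legal moves → checkmate.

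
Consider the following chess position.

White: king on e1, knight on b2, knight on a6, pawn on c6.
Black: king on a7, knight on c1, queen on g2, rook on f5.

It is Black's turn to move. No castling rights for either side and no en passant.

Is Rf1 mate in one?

yes

After Rf1: white king on e1; in check: yes, from the black rook on f1.
King squares — d1: attacked by Rf1; f1: attacked by Qg2; d2: attacked by Qg2; e2: attacked by Nc1; f2: attacked by Rf1.
White has no legal moves → checkmate.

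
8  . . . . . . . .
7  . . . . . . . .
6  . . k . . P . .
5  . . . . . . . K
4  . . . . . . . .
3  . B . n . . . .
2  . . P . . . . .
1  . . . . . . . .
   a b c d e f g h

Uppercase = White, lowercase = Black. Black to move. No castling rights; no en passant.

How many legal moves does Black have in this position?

15

Black to move; king on c6.
In check: no.
Legal moves: Kd7, Kc7, Kb7, Kd6, Kb6, Kc5, Kb5, Ne5, Nc5, Nf4+, Nb4, Nf2, Nb2, Ne1, Nc1.
Count: 15.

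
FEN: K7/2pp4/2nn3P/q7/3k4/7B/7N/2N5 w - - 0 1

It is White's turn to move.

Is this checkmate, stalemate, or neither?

White to move; white king on a8.
In check: yes, from the black queen on a5.
King squares — a7: attacked by Qa5; b7: attacked by Nd6; b8: attacked by Nc6.
Legal moves for White: none.
In check with no legal moves → checkmate.

checkmate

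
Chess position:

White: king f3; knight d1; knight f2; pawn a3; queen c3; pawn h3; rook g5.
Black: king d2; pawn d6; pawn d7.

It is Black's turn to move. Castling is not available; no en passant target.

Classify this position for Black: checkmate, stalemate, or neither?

checkmate

Black to move; black king on d2.
In check: yes, from the white queen on c3.
King squares — c1: attacked by Qc3; d1: attacked by Nf2; e1: attacked by Qc3; c2: attacked by Qc3; e2: attacked by Kf3; c3: attacked by Nd1; d3: attacked by Nf2; e3: attacked by Nd1.
Legal moves for Black: none.
In check with no legal moves → checkmate.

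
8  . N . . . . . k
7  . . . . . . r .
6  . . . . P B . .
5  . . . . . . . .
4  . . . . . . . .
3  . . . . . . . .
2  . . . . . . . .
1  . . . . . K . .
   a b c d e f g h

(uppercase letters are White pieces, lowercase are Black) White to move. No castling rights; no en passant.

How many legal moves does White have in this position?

17

White to move; king on f1.
In check: no.
Legal moves: Nd7, Nc6, Na6, Bd8, Bxg7+, Be7, Bg5, Be5, Bh4, Bd4, Bc3, Bb2, Ba1, Kf2, Ke2, Ke1, e7.
Count: 17.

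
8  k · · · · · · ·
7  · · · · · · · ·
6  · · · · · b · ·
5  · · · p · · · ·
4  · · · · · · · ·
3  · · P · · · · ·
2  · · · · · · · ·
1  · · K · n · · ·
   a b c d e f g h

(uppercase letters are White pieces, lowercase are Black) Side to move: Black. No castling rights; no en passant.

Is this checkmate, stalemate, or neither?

neither

Black to move; black king on a8.
In check: no.
Legal moves for Black: Kb8, Kb7, Ka7, Bh8, Bd8, Bg7, Be7, Bg5+, Be5, Bh4, Bd4, Bxc3, Nf3, Nd3+, Ng2, Nc2, d4.
Black has 17 legal moves and is not in check → neither.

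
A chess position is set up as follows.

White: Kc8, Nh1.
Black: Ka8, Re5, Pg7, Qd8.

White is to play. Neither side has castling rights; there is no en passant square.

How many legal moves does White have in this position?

White to move; king on c8.
In check: yes, from the black queen on d8.
Legal moves: Kxd8.
Count: 1.

1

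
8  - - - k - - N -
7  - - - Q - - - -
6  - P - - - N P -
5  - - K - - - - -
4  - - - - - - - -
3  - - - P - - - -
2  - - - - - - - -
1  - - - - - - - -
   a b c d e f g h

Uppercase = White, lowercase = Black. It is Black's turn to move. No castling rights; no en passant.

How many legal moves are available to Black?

Black to move; king on d8.
In check: yes, from the white queen on d7.
Legal moves: none.
Count: 0.

0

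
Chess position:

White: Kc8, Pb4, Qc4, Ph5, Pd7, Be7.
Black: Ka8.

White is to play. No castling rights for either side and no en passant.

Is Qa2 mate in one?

After Qa2: black king on a8; in check: yes, from the white queen on a2.
King squares — a7: attacked by Qa2; b7: attacked by Kc8; b8: attacked by Kc8.
Black has no legal moves → checkmate.

yes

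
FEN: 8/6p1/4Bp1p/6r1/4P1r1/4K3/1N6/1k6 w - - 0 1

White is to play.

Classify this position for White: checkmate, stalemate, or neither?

neither

White to move; white king on e3.
In check: no.
Legal moves for White include: Bg8, Bc8, Bf7, Bd7, Bf5, Bd5, Bxg4, Bc4, Bb3, Ba2+, Kd4, Kf3, Kd3, Kf2, Ke2, Kd2, Nc4, Na4, ... (list truncated; more exist).
White has legal moves and is not in check → neither.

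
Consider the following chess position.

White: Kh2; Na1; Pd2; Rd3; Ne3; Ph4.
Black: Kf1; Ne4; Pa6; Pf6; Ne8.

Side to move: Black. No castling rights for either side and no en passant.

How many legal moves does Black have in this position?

Black to move; king on f1.
In check: yes, from the white knight on e3.
Legal moves: Kf2, Ke2, Ke1.
Count: 3.

3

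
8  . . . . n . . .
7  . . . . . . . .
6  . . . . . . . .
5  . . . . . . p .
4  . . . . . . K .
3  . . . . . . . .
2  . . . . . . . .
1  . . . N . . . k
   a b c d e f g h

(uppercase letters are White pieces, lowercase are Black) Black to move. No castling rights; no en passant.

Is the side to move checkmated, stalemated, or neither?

Black to move; black king on h1.
In check: no.
Legal moves for Black: Ng7, Nc7, Nf6+, Nd6, Kh2, Kg2, Kg1.
Black has 7 legal moves and is not in check → neither.

neither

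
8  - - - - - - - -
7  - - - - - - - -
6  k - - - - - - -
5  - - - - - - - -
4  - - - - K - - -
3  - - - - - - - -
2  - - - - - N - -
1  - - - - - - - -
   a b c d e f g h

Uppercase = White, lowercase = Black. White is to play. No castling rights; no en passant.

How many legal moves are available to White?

White to move; king on e4.
In check: no.
Legal moves: Kf5, Ke5, Kd5, Kf4, Kd4, Kf3, Ke3, Kd3, Ng4, Nh3, Nd3, Nh1, Nd1.
Count: 13.

13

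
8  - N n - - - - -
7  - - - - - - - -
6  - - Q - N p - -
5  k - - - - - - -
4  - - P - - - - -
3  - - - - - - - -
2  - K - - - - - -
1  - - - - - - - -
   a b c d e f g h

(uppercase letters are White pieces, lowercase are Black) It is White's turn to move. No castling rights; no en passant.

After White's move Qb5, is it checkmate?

After Qb5: black king on a5; in check: yes, from the white queen on b5.
King squares — a4: attacked by Qb5; b4: attacked by Qb5; b5: attacked by Pc4; a6: attacked by Qb5; b6: attacked by Qb5.
Black has no legal moves → checkmate.

yes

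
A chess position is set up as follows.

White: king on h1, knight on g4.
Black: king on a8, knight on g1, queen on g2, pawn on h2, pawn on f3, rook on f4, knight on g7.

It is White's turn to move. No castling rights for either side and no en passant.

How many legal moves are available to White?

0

White to move; king on h1.
In check: yes, from the black queen on g2.
Legal moves: none.
Count: 0.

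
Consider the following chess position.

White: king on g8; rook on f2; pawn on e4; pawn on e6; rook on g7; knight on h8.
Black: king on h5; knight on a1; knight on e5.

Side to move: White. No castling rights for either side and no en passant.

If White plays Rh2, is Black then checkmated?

yes

After Rh2: black king on h5; in check: yes, from the white rook on h2.
King squares — g4: attacked by Rg7; h4: attacked by Rh2; g5: attacked by Rg7; g6: attacked by Rg7; h6: attacked by Rh2.
Black has no legal moves → checkmate.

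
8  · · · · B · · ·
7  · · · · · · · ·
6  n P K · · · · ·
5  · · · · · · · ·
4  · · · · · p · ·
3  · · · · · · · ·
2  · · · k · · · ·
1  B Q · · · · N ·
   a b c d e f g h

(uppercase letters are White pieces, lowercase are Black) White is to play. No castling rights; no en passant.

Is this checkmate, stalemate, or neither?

White to move; white king on c6.
In check: no.
Legal moves for White include: Bf7, Bd7, Bg6, Bh5, Kd7, Kb7, Kd6, Kd5, Kb5, Nh3, Nf3+, Ne2, Qh7, Qg6, Qf5, Qb5, Qe4, Qb4+, ... (list truncated; more exist).
White has legal moves and is not in check → neither.

neither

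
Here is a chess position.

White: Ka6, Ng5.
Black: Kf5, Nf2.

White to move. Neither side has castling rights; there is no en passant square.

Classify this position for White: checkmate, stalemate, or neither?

White to move; white king on a6.
In check: no.
Legal moves for White: Kb7, Ka7, Kb6, Kb5, Ka5, Nh7, Nf7, Ne6, Ne4, Nh3, Nf3.
White has 11 legal moves and is not in check → neither.

neither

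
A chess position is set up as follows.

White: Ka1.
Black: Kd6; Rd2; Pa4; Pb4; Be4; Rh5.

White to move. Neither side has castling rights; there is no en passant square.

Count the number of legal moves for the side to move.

0

White to move; king on a1.
In check: no.
Legal moves: none.
Count: 0.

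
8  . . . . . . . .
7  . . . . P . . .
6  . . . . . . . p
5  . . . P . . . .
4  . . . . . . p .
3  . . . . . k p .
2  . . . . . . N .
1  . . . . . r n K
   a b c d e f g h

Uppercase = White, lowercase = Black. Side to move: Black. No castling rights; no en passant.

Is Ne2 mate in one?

After Ne2: white king on h1; in check: yes, from the black rook on f1.
King squares — g1: attacked by Rf1; g2: own knight; h2: attacked by Pg3.
White has no legal moves → checkmate.

yes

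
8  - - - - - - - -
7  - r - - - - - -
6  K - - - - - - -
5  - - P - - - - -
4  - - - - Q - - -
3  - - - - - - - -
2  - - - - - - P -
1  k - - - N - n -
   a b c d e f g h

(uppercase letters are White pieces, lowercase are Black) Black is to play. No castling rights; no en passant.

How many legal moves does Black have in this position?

Black to move; king on a1.
In check: no.
Legal moves: Rb8, Rh7, Rg7, Rf7, Re7, Rd7, Rc7, Ra7+, Rb6+, Rb5, Rb4, Rb3, Rb2, Rb1, Nh3, Nf3, Ne2, Kb2, Ka2.
Count: 19.

19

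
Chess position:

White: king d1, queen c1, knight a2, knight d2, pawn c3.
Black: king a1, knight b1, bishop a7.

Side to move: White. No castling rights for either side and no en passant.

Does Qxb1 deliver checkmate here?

After Qxb1: black king on a1; in check: yes, from the white queen on b1.
King squares — b1: attacked by Nd2; a2: attacked by Qb1; b2: attacked by Qb1.
Black has no legal moves → checkmate.

yes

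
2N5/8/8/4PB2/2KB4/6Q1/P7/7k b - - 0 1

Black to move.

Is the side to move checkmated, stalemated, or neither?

stalemate

Black to move; black king on h1.
In check: no.
King squares — g1: attacked by Qg3; g2: attacked by Qg3; h2: attacked by Qg3.
Legal moves for Black: none.
Not in check and no legal moves → stalemate.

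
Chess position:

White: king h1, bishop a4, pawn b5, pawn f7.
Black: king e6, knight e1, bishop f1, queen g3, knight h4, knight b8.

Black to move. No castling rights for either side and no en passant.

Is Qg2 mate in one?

yes

After Qg2: white king on h1; in check: yes, from the black queen on g2.
King squares — g1: attacked by Qg2; g2: attacked by Ne1; h2: attacked by Qg2.
White has no legal moves → checkmate.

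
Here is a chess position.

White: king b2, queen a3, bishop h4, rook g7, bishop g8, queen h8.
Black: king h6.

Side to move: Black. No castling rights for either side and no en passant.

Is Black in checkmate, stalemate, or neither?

Black to move; black king on h6.
In check: yes, from the white queen on h8.
King squares — g5: attacked by Bh4; h5: attacked by Qh8; g6: attacked by Rg7; g7: attacked by Qh8; h7: attacked by Rg7.
Legal moves for Black: none.
In check with no legal moves → checkmate.

checkmate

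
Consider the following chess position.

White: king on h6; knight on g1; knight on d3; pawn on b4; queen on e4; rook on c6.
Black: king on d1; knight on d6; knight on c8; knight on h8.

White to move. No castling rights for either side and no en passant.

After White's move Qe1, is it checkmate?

yes

After Qe1: black king on d1; in check: yes, from the white queen on e1.
King squares — c1: attacked by Qe1; e1: attacked by Nd3; c2: attacked by Rc6; d2: attacked by Qe1; e2: attacked by Qe1.
Black has no legal moves → checkmate.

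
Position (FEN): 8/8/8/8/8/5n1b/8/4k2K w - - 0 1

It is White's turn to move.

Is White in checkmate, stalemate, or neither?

stalemate

White to move; white king on h1.
In check: no.
King squares — g1: attacked by Nf3; g2: attacked by Bh3; h2: attacked by Nf3.
Legal moves for White: none.
Not in check and no legal moves → stalemate.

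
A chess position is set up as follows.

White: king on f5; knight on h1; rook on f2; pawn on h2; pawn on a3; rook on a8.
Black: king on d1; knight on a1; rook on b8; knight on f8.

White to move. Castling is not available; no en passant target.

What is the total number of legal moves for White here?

White to move; king on f5.
In check: no.
Legal moves: Rxb8, Ra7, Ra6, Ra5, Ra4, Kf6, Kg5, Ke5, Kg4, Kf4, Ke4, Rf4, Rf3, Rg2, Re2, Rd2+, Rc2, Rb2, Ra2, Rf1+, Ng3, a4, h3, h4.
Count: 24.

24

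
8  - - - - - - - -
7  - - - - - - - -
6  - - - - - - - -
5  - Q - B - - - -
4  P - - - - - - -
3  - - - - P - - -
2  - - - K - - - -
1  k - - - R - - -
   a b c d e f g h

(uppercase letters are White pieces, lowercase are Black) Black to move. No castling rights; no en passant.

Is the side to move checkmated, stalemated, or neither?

checkmate

Black to move; black king on a1.
In check: yes, from the white rook on e1.
King squares — b1: attacked by Re1; a2: attacked by Bd5; b2: attacked by Qb5.
Legal moves for Black: none.
In check with no legal moves → checkmate.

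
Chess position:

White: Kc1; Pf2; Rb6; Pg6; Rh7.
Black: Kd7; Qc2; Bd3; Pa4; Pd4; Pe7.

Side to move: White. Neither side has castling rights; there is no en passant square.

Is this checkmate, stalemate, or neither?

checkmate

White to move; white king on c1.
In check: yes, from the black queen on c2.
King squares — b1: attacked by Qc2; d1: attacked by Qc2; b2: attacked by Qc2; c2: attacked by Bd3; d2: attacked by Qc2.
Legal moves for White: none.
In check with no legal moves → checkmate.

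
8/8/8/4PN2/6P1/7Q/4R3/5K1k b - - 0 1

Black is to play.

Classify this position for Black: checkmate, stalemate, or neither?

checkmate

Black to move; black king on h1.
In check: yes, from the white queen on h3.
King squares — g1: attacked by Kf1; g2: attacked by Kf1; h2: attacked by Re2.
Legal moves for Black: none.
In check with no legal moves → checkmate.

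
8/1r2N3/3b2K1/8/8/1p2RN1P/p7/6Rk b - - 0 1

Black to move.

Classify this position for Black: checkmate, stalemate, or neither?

checkmate

Black to move; black king on h1.
In check: yes, from the white rook on g1.
King squares — g1: attacked by Nf3; g2: attacked by Rg1; h2: attacked by Nf3.
Legal moves for Black: none.
In check with no legal moves → checkmate.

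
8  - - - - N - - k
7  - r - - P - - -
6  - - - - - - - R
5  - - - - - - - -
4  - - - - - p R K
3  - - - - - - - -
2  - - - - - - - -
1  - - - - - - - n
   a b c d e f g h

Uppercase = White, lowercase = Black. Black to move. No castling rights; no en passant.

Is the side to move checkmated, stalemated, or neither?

Black to move; black king on h8.
In check: yes, from the white rook on h6.
King squares — g7: attacked by Rg4; h7: attacked by Rh6; g8: attacked by Rg4.
Legal moves for Black: none.
In check with no legal moves → checkmate.

checkmate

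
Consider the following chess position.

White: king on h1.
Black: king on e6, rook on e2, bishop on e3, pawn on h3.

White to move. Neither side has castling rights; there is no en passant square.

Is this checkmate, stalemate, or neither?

stalemate

White to move; white king on h1.
In check: no.
King squares — g1: attacked by Be3; g2: attacked by Re2; h2: attacked by Re2.
Legal moves for White: none.
Not in check and no legal moves → stalemate.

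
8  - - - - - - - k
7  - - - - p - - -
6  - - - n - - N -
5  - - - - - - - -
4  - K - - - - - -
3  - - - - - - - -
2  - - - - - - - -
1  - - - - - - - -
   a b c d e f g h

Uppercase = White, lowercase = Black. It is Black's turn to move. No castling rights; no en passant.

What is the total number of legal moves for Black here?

3

Black to move; king on h8.
In check: yes, from the white knight on g6.
Legal moves: Kg8, Kh7, Kg7.
Count: 3.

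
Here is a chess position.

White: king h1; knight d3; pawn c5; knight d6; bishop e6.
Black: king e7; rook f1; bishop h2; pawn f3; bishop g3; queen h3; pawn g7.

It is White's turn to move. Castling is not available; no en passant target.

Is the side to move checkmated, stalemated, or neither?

checkmate

White to move; white king on h1.
In check: yes, from the black rook on f1.
King squares — g1: attacked by Rf1; g2: attacked by Pf3; h2: attacked by Bg3.
Legal moves for White: none.
In check with no legal moves → checkmate.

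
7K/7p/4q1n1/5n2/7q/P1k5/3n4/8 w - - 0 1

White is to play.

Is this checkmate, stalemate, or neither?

White to move; white king on h8.
In check: yes, from the black knight on g6.
King squares — g7: attacked by Nf5; h7: attacked by Qh4; g8: attacked by Qe6.
Legal moves for White: none.
In check with no legal moves → checkmate.

checkmate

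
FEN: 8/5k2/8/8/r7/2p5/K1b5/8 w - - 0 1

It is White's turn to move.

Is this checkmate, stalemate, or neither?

White to move; white king on a2.
In check: yes, from the black rook on a4.
King squares — a1: attacked by Ra4; b1: attacked by Bc2; b2: attacked by Pc3; a3: attacked by Ra4; b3: attacked by Bc2.
Legal moves for White: none.
In check with no legal moves → checkmate.

checkmate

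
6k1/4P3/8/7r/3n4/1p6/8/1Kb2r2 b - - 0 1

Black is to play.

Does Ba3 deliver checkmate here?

After Ba3: white king on b1; in check: yes, from the black rook on f1.
King squares — a1: attacked by Rf1; c1: attacked by Rf1; a2: attacked by Pb3; b2: attacked by Ba3; c2: attacked by Pb3.
White has no legal moves → checkmate.

yes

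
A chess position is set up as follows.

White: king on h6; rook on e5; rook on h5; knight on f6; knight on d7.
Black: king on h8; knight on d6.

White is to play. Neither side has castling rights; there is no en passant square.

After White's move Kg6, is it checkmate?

After Kg6: black king on h8; in check: yes, from the white rook on h5.
King squares — g7: attacked by Kg6; h7: attacked by Rh5; g8: attacked by Nf6.
Black has no legal moves → checkmate.

yes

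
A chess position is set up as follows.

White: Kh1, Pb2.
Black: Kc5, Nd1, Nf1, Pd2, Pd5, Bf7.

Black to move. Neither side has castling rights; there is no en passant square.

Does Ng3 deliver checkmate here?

After Ng3: white king on h1; in check: yes, from the black knight on g3.
White has 3 legal replies: Kh2, Kg2, Kg1.
In check but a legal move exists → not checkmate.

no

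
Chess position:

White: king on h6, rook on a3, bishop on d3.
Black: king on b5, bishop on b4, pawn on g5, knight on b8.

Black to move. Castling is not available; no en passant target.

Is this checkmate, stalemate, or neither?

Black to move; black king on b5.
In check: yes, from the white bishop on d3.
King squares — a4: attacked by Ra3; b4: own bishop; c4: attacked by Bd3; a5: attacked by Ra3; c5: available; a6: attacked by Ra3; b6: available; c6: available.
Legal moves for Black: Kc6, Kb6, Kc5.
Black is in check but has 3 legal moves → neither.

neither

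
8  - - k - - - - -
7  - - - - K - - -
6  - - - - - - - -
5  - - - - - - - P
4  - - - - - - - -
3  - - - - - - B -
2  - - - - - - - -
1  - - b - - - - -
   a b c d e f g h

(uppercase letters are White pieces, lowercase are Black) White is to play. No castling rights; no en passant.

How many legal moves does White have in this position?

16

White to move; king on e7.
In check: no.
Legal moves: Kf8, Ke8, Kf7, Kf6, Ke6, Kd6, Bb8, Bc7, Bd6, Be5, Bh4, Bf4, Bh2, Bf2, Be1, h6.
Count: 16.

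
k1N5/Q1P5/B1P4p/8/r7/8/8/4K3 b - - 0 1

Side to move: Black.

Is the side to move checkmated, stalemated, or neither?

checkmate

Black to move; black king on a8.
In check: yes, from the white queen on a7.
King squares — a7: attacked by Nc8; b7: attacked by Ba6; b8: attacked by Qa7.
Legal moves for Black: none.
In check with no legal moves → checkmate.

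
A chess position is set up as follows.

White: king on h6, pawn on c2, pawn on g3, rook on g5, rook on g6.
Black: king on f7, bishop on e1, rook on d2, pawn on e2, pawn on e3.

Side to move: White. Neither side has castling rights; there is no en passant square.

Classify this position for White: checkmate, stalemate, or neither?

White to move; white king on h6.
In check: no.
Legal moves for White include: Kh7, Kh5, Rg8, Rg7+, Rf6+, Re6, Rd6, Rc6, Rb6, Ra6, Rh5, Rf5+, Re5, Rd5, Rc5, Rb5, Ra5, Rg4, ... (list truncated; more exist).
White has legal moves and is not in check → neither.

neither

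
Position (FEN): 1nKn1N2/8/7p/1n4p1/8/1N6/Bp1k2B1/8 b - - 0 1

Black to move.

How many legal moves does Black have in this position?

Black to move; king on d2.
In check: yes, from the white knight on b3.
Legal moves: Ke3, Kd3, Kc3, Ke2, Kc2, Ke1, Kd1.
Count: 7.

7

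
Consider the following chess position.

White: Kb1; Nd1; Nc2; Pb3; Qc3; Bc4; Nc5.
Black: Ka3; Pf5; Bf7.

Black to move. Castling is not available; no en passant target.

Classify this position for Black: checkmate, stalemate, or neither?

checkmate

Black to move; black king on a3.
In check: yes, from the white knight on c2.
King squares — a2: attacked by Kb1; b2: attacked by Kb1; b3: attacked by Qc3; a4: attacked by Pb3; b4: attacked by Nc2.
Legal moves for Black: none.
In check with no legal moves → checkmate.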